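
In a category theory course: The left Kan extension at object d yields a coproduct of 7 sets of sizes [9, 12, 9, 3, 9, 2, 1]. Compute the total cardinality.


Pointwise, the left Kan extension (Lan_F H)(d) is the colimit, indexed
by the comma category (F downarrow d), of H composed with the
projection (F downarrow d) -> C. Here that colimit is given
as a coproduct (disjoint union) of sets, so its cardinality is the
sum of the sizes of the summands.
Coproduct of sets with sizes: 9 + 12 + 9 + 3 + 9 + 2 + 1
= 45

45


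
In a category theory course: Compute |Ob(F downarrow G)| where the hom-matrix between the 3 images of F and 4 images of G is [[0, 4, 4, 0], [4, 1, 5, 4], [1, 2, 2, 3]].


Objects of (F downarrow G) are triples (a, b, h: F(a)->G(b)).
The count equals the sum of all entries in the hom-matrix.
sum(row 0) = 8
sum(row 1) = 14
sum(row 2) = 8
Grand total = 30

30


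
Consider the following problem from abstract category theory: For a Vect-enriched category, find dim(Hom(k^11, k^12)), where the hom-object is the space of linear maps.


In Vect-enriched categories, Hom(k^n, k^m) is the space of m x n matrices.
dim(Hom(k^11, k^12)) = 12 * 11 = 132

132


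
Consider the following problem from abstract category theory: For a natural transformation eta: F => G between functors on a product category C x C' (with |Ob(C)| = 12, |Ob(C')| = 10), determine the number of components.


A natural transformation eta: F => G assigns one component morphism per
object of the domain category.
The domain is the product category C x C', so
|Ob(C x C')| = |Ob(C)| * |Ob(C')| = 12 * 10 = 120.
Therefore eta has 120 component morphisms.

120


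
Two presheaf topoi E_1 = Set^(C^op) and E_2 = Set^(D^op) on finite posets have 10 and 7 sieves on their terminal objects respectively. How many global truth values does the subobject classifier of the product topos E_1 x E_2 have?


In a product of presheaf topoi E_1 x E_2, the subobject classifier
is Omega = Omega_1 x Omega_2 (componentwise), so
|Omega(top)| = |Omega_1(top_1)| * |Omega_2(top_2)|.
= 10 * 7 = 70.

70


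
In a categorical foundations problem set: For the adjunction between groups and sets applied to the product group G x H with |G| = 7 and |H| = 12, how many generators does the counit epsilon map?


The counit epsilon_K: F(U(K)) -> K of the Free-Forgetful adjunction
maps |K| generators of F(U(K)) into K. For K = G x H (the product group),
|G x H| = |G| * |H|.
Total generators mapped = 7 * 12 = 84.

84


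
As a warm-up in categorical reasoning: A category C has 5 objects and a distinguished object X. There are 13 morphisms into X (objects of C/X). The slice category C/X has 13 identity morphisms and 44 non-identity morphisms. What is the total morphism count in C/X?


In the slice category C/X, objects are morphisms to X.
Identity morphisms: 13 (one per object of C/X).
Non-identity morphisms: 44.
Total = 13 + 44 = 57

57


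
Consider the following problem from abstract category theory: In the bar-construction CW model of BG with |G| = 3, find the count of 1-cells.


In the bar-construction CW model of BG, the n-cells are indexed by
n-tuples [g_1|...|g_n] of non-identity elements of G (degenerate
simplices with some g_i = e do not contribute cells), so there are
(|G| - 1)^n n-cells.
For dim = 1 with |G| = 3:
cells = (3 - 1)^1 = 2^1 = 2

2


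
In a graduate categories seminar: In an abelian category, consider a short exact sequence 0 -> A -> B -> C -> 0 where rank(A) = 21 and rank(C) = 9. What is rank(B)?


For a short exact sequence 0 -> A -> B -> C -> 0,
rank is additive: rank(B) = rank(A) + rank(C).
rank(B) = 21 + 9 = 30

30


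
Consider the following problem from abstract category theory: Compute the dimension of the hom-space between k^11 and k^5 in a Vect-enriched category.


In Vect-enriched categories, Hom(k^n, k^m) is the space of m x n matrices.
dim(Hom(k^11, k^5)) = 5 * 11 = 55

55


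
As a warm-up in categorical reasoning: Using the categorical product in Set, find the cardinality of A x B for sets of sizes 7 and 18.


In Set, the product A x B is the Cartesian product.
By the universal property, |A x B| = |A| * |B|.
|A x B| = 7 * 18 = 126

126


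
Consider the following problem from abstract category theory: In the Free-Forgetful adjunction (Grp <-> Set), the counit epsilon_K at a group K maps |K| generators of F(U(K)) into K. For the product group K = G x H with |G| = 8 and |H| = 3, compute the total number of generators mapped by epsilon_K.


The counit epsilon_K: F(U(K)) -> K of the Free-Forgetful adjunction
maps |K| generators of F(U(K)) into K. For K = G x H (the product group),
|G x H| = |G| * |H|.
Total generators mapped = 8 * 3 = 24.

24


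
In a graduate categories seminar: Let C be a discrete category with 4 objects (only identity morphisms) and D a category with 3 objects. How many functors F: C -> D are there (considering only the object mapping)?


A functor from a discrete category C to D is determined by
where each object maps. Each of the 4 objects of C can map
to any of the 3 objects of D independently.
Number of functors = 3^4 = 81

81


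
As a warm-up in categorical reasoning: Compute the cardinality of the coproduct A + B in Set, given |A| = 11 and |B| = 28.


In Set, the coproduct A + B is the disjoint union.
|A + B| = |A| + |B| = 11 + 28 = 39

39


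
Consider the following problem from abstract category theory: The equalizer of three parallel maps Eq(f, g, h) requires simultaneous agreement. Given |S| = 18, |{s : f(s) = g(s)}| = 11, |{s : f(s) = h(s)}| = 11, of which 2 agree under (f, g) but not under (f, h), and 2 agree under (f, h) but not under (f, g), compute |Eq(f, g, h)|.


Eq(f, g, h) is the triple-agreement set: points in S where all three
maps take the same value. Using inclusion-exclusion on the pairwise data:
Pair (f, g) agrees on 11 points; pair (f, h) on 11 points.
Points agreeing under (f, g) but not (f, h) = 2; under (f, h) but not (f, g) = 2.
Triple-agreement = agreement-in-(f, g) minus points that agree under (f, g) but not (f, h):
|Eq(f, g, h)| = 11 - 2 = 9
(cross-check via (f, h): 11 - 2 = 9.)

9


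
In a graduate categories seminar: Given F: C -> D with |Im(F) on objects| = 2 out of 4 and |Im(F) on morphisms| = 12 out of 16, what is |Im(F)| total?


The image of F consists of distinct objects and distinct morphisms.
|Im(F)| on objects = 2
|Im(F)| on morphisms = 12
Total image cardinality = 2 + 12 = 14

14


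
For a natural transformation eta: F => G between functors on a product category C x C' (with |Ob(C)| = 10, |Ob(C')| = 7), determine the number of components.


A natural transformation eta: F => G assigns one component morphism per
object of the domain category.
The domain is the product category C x C', so
|Ob(C x C')| = |Ob(C)| * |Ob(C')| = 10 * 7 = 70.
Therefore eta has 70 component morphisms.

70


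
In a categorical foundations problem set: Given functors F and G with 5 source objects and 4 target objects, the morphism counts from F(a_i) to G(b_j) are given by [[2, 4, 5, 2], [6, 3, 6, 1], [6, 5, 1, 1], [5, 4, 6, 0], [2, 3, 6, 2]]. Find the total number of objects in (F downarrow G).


Objects of (F downarrow G) are triples (a, b, h: F(a)->G(b)).
The count equals the sum of all entries in the hom-matrix.
sum(row 0) = 13
sum(row 1) = 16
sum(row 2) = 13
sum(row 3) = 15
sum(row 4) = 13
Grand total = 70

70


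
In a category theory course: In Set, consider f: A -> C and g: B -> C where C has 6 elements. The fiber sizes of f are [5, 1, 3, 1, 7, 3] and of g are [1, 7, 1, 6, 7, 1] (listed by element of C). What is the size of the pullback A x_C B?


The pullback A x_C B consists of pairs (a, b) with f(a) = g(b).
For each element c in C, the fiber product has |f^-1(c)| * |g^-1(c)| elements.
Summing over C: 5 * 1 + 1 * 7 + 3 * 1 + 1 * 6 + 7 * 7 + 3 * 1
= 5 + 7 + 3 + 6 + 49 + 3 = 73

73


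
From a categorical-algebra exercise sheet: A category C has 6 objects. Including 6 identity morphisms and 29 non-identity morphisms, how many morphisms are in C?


Each object has an identity morphism, giving 6 identities.
Adding the 29 non-identity morphisms:
Total = 6 + 29 = 35

35


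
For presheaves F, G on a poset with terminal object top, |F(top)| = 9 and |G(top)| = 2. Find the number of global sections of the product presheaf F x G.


Global sections of a presheaf on a poset with terminal top satisfy
Gamma(H) ~ H(top). Presheaves admit pointwise products, so
(F x G)(top) = F(top) x G(top) (Cartesian product).
|Gamma(F x G)| = |F(top)| * |G(top)| = 9 * 2 = 18.

18


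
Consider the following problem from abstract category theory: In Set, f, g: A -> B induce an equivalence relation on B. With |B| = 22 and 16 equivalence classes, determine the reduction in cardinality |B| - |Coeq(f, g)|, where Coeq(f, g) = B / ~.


The coequalizer Coeq(f, g) = B / ~ has one element per equivalence class.
|B| = 22, |Coeq(f, g)| = 16.
|B| - |Coeq(f, g)| = 22 - 16 = 6.

6


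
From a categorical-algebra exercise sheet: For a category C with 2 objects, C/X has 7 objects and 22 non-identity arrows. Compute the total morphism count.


In the slice category C/X, objects are morphisms to X.
Identity morphisms: 7 (one per object of C/X).
Non-identity morphisms: 22.
Total = 7 + 22 = 29

29


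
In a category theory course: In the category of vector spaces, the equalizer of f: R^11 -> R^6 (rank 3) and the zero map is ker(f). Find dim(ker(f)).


The equalizer of f and the zero map is ker(f).
By the rank-nullity theorem: dim(ker(f)) = dim(domain) - rank(f).
dim(ker(f)) = 11 - 3 = 8

8


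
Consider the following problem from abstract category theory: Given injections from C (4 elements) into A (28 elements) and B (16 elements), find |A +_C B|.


The pushout A +_C B identifies the images of C in A and B.
|A +_C B| = |A| + |B| - |C| (for injections).
= 28 + 16 - 4 = 40

40


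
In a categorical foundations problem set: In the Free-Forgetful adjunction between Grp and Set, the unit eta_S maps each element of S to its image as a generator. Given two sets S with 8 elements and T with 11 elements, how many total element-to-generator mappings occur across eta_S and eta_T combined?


The unit eta_X: X -> U(F(X)) of the Free-Forgetful adjunction
maps each element of X to a generator of F(X). For X = S + T (disjoint
union in Set), |S + T| = |S| + |T|.
Total mappings = 8 + 11 = 19.

19


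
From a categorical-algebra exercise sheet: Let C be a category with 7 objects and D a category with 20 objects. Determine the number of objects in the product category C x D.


The product category C x D has objects that are pairs (c, d).
Number of pairs = |Ob(C)| * |Ob(D)| = 7 * 20 = 140

140


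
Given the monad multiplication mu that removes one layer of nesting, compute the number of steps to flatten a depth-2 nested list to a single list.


Each application of mu: T^2 -> T removes one layer of nesting.
Starting at depth 2 (i.e., T^2(X)), we need to reach T(X).
Number of mu applications = 2 - 1 = 1

1


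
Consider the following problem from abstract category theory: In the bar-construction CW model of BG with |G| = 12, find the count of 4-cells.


In the bar-construction CW model of BG, the n-cells are indexed by
n-tuples [g_1|...|g_n] of non-identity elements of G (degenerate
simplices with some g_i = e do not contribute cells), so there are
(|G| - 1)^n n-cells.
For dim = 4 with |G| = 12:
cells = (12 - 1)^4 = 11^4 = 14641

14641


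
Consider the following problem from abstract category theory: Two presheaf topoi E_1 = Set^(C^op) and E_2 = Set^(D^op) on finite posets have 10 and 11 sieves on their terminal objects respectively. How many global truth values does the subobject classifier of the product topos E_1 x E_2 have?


In a product of presheaf topoi E_1 x E_2, the subobject classifier
is Omega = Omega_1 x Omega_2 (componentwise), so
|Omega(top)| = |Omega_1(top_1)| * |Omega_2(top_2)|.
= 10 * 11 = 110.

110


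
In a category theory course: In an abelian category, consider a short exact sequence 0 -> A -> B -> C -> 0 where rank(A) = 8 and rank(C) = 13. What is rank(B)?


For a short exact sequence 0 -> A -> B -> C -> 0,
rank is additive: rank(B) = rank(A) + rank(C).
rank(B) = 8 + 13 = 21

21


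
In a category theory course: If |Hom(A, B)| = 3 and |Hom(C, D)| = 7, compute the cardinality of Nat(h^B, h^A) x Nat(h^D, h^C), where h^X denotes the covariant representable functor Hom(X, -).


By the Yoneda lemma, Nat(h^B, h^A) is isomorphic to Hom(A, B),
so |Nat(h^B, h^A)| = |Hom(A, B)| and |Nat(h^D, h^C)| = |Hom(C, D)|.
|Hom(A, B)| = 3, |Hom(C, D)| = 7.
|Nat(h^B, h^A) x Nat(h^D, h^C)| = 3 * 7 = 21

21


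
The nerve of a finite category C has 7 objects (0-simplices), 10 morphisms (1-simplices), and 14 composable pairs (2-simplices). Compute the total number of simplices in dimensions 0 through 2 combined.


The 2-skeleton of the nerve N(C) consists of simplices in dimensions 0, 1, 2:
  |N(C)_0| = 7 (objects)
  |N(C)_1| = 10 (morphisms)
  |N(C)_2| = 14 (composable pairs)
Total = 7 + 10 + 14 = 31

31


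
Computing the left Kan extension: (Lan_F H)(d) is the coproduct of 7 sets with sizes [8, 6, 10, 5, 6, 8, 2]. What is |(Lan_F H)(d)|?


Pointwise, the left Kan extension (Lan_F H)(d) is the colimit, indexed
by the comma category (F downarrow d), of H composed with the
projection (F downarrow d) -> C. Here that colimit is given
as a coproduct (disjoint union) of sets, so its cardinality is the
sum of the sizes of the summands.
Coproduct of sets with sizes: 8 + 6 + 10 + 5 + 6 + 8 + 2
= 45

45


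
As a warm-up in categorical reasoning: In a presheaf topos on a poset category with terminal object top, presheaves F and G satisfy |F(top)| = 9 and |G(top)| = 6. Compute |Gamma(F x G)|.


Global sections of a presheaf on a poset with terminal top satisfy
Gamma(H) ~ H(top). Presheaves admit pointwise products, so
(F x G)(top) = F(top) x G(top) (Cartesian product).
|Gamma(F x G)| = |F(top)| * |G(top)| = 9 * 6 = 54.

54


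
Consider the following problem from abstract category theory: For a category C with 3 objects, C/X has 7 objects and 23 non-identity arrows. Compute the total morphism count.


In the slice category C/X, objects are morphisms to X.
Identity morphisms: 7 (one per object of C/X).
Non-identity morphisms: 23.
Total = 7 + 23 = 30

30


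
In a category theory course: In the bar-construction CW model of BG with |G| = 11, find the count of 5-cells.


In the bar-construction CW model of BG, the n-cells are indexed by
n-tuples [g_1|...|g_n] of non-identity elements of G (degenerate
simplices with some g_i = e do not contribute cells), so there are
(|G| - 1)^n n-cells.
For dim = 5 with |G| = 11:
cells = (11 - 1)^5 = 10^5 = 100000

100000


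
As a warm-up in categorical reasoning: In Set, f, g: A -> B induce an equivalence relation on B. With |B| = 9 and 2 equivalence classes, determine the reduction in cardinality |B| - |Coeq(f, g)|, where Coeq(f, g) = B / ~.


The coequalizer Coeq(f, g) = B / ~ has one element per equivalence class.
|B| = 9, |Coeq(f, g)| = 2.
|B| - |Coeq(f, g)| = 9 - 2 = 7.

7


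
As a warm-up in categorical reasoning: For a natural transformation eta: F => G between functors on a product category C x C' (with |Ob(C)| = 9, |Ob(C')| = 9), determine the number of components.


A natural transformation eta: F => G assigns one component morphism per
object of the domain category.
The domain is the product category C x C', so
|Ob(C x C')| = |Ob(C)| * |Ob(C')| = 9 * 9 = 81.
Therefore eta has 81 component morphisms.

81


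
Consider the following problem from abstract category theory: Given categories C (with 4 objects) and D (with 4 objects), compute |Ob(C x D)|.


The product category C x D has objects that are pairs (c, d).
Number of pairs = |Ob(C)| * |Ob(D)| = 4 * 4 = 16

16


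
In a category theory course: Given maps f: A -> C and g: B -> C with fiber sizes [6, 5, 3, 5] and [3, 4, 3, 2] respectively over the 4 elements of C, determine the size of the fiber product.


The pullback A x_C B consists of pairs (a, b) with f(a) = g(b).
For each element c in C, the fiber product has |f^-1(c)| * |g^-1(c)| elements.
Summing over C: 6 * 3 + 5 * 4 + 3 * 3 + 5 * 2
= 18 + 20 + 9 + 10 = 57

57


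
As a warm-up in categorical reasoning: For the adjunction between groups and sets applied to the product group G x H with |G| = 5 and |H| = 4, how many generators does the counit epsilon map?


The counit epsilon_K: F(U(K)) -> K of the Free-Forgetful adjunction
maps |K| generators of F(U(K)) into K. For K = G x H (the product group),
|G x H| = |G| * |H|.
Total generators mapped = 5 * 4 = 20.

20


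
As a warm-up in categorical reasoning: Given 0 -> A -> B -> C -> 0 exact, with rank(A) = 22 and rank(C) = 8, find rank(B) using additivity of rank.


For a short exact sequence 0 -> A -> B -> C -> 0,
rank is additive: rank(B) = rank(A) + rank(C).
rank(B) = 22 + 8 = 30

30


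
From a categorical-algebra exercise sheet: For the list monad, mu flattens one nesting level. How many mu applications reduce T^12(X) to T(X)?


Each application of mu: T^2 -> T removes one layer of nesting.
Starting at depth 12 (i.e., T^12(X)), we need to reach T(X).
Number of mu applications = 12 - 1 = 11

11


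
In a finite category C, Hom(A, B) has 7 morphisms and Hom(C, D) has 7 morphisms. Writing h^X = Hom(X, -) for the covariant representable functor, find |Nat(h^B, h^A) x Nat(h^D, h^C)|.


By the Yoneda lemma, Nat(h^B, h^A) is isomorphic to Hom(A, B),
so |Nat(h^B, h^A)| = |Hom(A, B)| and |Nat(h^D, h^C)| = |Hom(C, D)|.
|Hom(A, B)| = 7, |Hom(C, D)| = 7.
|Nat(h^B, h^A) x Nat(h^D, h^C)| = 7 * 7 = 49

49


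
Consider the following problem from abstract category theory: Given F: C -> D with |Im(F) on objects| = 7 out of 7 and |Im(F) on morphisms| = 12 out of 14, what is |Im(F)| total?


The image of F consists of distinct objects and distinct morphisms.
|Im(F)| on objects = 7
|Im(F)| on morphisms = 12
Total image cardinality = 7 + 12 = 19

19


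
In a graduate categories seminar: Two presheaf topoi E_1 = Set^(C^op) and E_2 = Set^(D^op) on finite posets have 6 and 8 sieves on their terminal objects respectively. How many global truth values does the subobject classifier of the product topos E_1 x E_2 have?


In a product of presheaf topoi E_1 x E_2, the subobject classifier
is Omega = Omega_1 x Omega_2 (componentwise), so
|Omega(top)| = |Omega_1(top_1)| * |Omega_2(top_2)|.
= 6 * 8 = 48.

48


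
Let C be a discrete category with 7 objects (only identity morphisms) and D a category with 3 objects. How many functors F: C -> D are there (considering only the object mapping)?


A functor from a discrete category C to D is determined by
where each object maps. Each of the 7 objects of C can map
to any of the 3 objects of D independently.
Number of functors = 3^7 = 2187

2187


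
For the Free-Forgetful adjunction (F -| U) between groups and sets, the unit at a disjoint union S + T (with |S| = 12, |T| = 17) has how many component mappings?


The unit eta_X: X -> U(F(X)) of the Free-Forgetful adjunction
maps each element of X to a generator of F(X). For X = S + T (disjoint
union in Set), |S + T| = |S| + |T|.
Total mappings = 12 + 17 = 29.

29


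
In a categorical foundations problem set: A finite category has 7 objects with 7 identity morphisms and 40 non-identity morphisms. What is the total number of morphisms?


Each object has an identity morphism, giving 7 identities.
Adding the 40 non-identity morphisms:
Total = 7 + 40 = 47

47


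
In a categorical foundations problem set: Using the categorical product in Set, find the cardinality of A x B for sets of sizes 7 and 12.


In Set, the product A x B is the Cartesian product.
By the universal property, |A x B| = |A| * |B|.
|A x B| = 7 * 12 = 84

84


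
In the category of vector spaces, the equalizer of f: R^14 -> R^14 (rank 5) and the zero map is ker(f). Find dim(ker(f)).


The equalizer of f and the zero map is ker(f).
By the rank-nullity theorem: dim(ker(f)) = dim(domain) - rank(f).
dim(ker(f)) = 14 - 5 = 9

9


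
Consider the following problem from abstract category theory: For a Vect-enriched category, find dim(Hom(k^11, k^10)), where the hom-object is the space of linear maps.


In Vect-enriched categories, Hom(k^n, k^m) is the space of m x n matrices.
dim(Hom(k^11, k^10)) = 10 * 11 = 110

110


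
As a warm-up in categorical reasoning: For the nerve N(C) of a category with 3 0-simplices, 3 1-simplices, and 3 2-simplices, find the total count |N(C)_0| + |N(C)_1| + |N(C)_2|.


The 2-skeleton of the nerve N(C) consists of simplices in dimensions 0, 1, 2:
  |N(C)_0| = 3 (objects)
  |N(C)_1| = 3 (morphisms)
  |N(C)_2| = 3 (composable pairs)
Total = 3 + 3 + 3 = 9

9


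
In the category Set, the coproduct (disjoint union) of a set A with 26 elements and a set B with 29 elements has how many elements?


In Set, the coproduct A + B is the disjoint union.
|A + B| = |A| + |B| = 26 + 29 = 55

55


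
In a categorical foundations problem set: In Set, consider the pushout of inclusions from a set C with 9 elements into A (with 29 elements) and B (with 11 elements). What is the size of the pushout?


The pushout A +_C B identifies the images of C in A and B.
|A +_C B| = |A| + |B| - |C| (for injections).
= 29 + 11 - 9 = 31

31


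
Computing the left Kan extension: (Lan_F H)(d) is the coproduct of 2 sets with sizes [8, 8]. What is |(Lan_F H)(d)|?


Pointwise, the left Kan extension (Lan_F H)(d) is the colimit, indexed
by the comma category (F downarrow d), of H composed with the
projection (F downarrow d) -> C. Here that colimit is given
as a coproduct (disjoint union) of sets, so its cardinality is the
sum of the sizes of the summands.
Coproduct of sets with sizes: 8 + 8
= 16

16


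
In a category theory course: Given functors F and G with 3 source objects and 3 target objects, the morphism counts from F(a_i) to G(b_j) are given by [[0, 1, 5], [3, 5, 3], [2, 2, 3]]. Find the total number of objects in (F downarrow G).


Objects of (F downarrow G) are triples (a, b, h: F(a)->G(b)).
The count equals the sum of all entries in the hom-matrix.
sum(row 0) = 6
sum(row 1) = 11
sum(row 2) = 7
Grand total = 24

24


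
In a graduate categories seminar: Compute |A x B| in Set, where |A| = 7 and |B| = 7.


In Set, the product A x B is the Cartesian product.
By the universal property, |A x B| = |A| * |B|.
|A x B| = 7 * 7 = 49

49


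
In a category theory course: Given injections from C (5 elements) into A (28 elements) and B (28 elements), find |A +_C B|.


The pushout A +_C B identifies the images of C in A and B.
|A +_C B| = |A| + |B| - |C| (for injections).
= 28 + 28 - 5 = 51

51


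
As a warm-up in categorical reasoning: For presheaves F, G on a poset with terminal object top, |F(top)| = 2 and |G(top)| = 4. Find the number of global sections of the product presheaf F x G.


Global sections of a presheaf on a poset with terminal top satisfy
Gamma(H) ~ H(top). Presheaves admit pointwise products, so
(F x G)(top) = F(top) x G(top) (Cartesian product).
|Gamma(F x G)| = |F(top)| * |G(top)| = 2 * 4 = 8.

8


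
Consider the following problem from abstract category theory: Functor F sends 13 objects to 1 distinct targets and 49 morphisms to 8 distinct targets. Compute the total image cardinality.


The image of F consists of distinct objects and distinct morphisms.
|Im(F)| on objects = 1
|Im(F)| on morphisms = 8
Total image cardinality = 1 + 8 = 9

9


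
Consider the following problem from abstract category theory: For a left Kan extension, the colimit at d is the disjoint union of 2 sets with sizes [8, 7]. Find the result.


Pointwise, the left Kan extension (Lan_F H)(d) is the colimit, indexed
by the comma category (F downarrow d), of H composed with the
projection (F downarrow d) -> C. Here that colimit is given
as a coproduct (disjoint union) of sets, so its cardinality is the
sum of the sizes of the summands.
Coproduct of sets with sizes: 8 + 7
= 15

15


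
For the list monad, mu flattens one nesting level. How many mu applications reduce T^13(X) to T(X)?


Each application of mu: T^2 -> T removes one layer of nesting.
Starting at depth 13 (i.e., T^13(X)), we need to reach T(X).
Number of mu applications = 13 - 1 = 12

12


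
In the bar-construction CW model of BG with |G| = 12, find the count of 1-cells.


In the bar-construction CW model of BG, the n-cells are indexed by
n-tuples [g_1|...|g_n] of non-identity elements of G (degenerate
simplices with some g_i = e do not contribute cells), so there are
(|G| - 1)^n n-cells.
For dim = 1 with |G| = 12:
cells = (12 - 1)^1 = 11^1 = 11

11


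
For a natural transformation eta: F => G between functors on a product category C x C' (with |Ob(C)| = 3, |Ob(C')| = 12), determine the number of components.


A natural transformation eta: F => G assigns one component morphism per
object of the domain category.
The domain is the product category C x C', so
|Ob(C x C')| = |Ob(C)| * |Ob(C')| = 3 * 12 = 36.
Therefore eta has 36 component morphisms.

36


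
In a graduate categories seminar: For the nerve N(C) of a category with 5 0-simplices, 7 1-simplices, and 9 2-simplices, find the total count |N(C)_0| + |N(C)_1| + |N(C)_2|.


The 2-skeleton of the nerve N(C) consists of simplices in dimensions 0, 1, 2:
  |N(C)_0| = 5 (objects)
  |N(C)_1| = 7 (morphisms)
  |N(C)_2| = 9 (composable pairs)
Total = 5 + 7 + 9 = 21

21


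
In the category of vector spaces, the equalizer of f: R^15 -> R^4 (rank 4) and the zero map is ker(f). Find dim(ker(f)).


The equalizer of f and the zero map is ker(f).
By the rank-nullity theorem: dim(ker(f)) = dim(domain) - rank(f).
dim(ker(f)) = 15 - 4 = 11

11


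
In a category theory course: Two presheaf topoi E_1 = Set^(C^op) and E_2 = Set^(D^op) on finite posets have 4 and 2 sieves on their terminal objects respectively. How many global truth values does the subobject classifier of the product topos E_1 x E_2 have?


In a product of presheaf topoi E_1 x E_2, the subobject classifier
is Omega = Omega_1 x Omega_2 (componentwise), so
|Omega(top)| = |Omega_1(top_1)| * |Omega_2(top_2)|.
= 4 * 2 = 8.

8


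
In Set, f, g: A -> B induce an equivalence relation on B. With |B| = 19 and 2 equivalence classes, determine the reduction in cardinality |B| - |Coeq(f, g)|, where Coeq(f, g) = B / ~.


The coequalizer Coeq(f, g) = B / ~ has one element per equivalence class.
|B| = 19, |Coeq(f, g)| = 2.
|B| - |Coeq(f, g)| = 19 - 2 = 17.

17


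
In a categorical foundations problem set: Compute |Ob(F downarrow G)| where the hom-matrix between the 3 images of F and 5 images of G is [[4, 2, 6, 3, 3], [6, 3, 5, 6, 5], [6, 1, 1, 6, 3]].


Objects of (F downarrow G) are triples (a, b, h: F(a)->G(b)).
The count equals the sum of all entries in the hom-matrix.
sum(row 0) = 18
sum(row 1) = 25
sum(row 2) = 17
Grand total = 60

60


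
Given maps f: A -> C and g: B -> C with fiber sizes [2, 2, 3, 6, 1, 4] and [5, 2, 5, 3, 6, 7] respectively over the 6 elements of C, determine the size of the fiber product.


The pullback A x_C B consists of pairs (a, b) with f(a) = g(b).
For each element c in C, the fiber product has |f^-1(c)| * |g^-1(c)| elements.
Summing over C: 2 * 5 + 2 * 2 + 3 * 5 + 6 * 3 + 1 * 6 + 4 * 7
= 10 + 4 + 15 + 18 + 6 + 28 = 81

81


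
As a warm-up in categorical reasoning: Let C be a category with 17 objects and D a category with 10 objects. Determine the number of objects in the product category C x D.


The product category C x D has objects that are pairs (c, d).
Number of pairs = |Ob(C)| * |Ob(D)| = 17 * 10 = 170

170


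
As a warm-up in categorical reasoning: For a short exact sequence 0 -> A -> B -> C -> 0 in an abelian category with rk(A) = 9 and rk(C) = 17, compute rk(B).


For a short exact sequence 0 -> A -> B -> C -> 0,
rank is additive: rank(B) = rank(A) + rank(C).
rank(B) = 9 + 17 = 26

26


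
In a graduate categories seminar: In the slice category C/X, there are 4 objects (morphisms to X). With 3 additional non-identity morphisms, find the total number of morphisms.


In the slice category C/X, objects are morphisms to X.
Identity morphisms: 4 (one per object of C/X).
Non-identity morphisms: 3.
Total = 4 + 3 = 7

7


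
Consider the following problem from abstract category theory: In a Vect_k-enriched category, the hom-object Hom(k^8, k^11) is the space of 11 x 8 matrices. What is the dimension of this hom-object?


In Vect-enriched categories, Hom(k^n, k^m) is the space of m x n matrices.
dim(Hom(k^8, k^11)) = 11 * 8 = 88

88


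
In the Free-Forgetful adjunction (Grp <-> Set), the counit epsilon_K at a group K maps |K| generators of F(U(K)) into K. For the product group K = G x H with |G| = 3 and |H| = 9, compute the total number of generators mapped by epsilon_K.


The counit epsilon_K: F(U(K)) -> K of the Free-Forgetful adjunction
maps |K| generators of F(U(K)) into K. For K = G x H (the product group),
|G x H| = |G| * |H|.
Total generators mapped = 3 * 9 = 27.

27


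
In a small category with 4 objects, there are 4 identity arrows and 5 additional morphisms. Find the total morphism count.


Each object has an identity morphism, giving 4 identities.
Adding the 5 non-identity morphisms:
Total = 4 + 5 = 9

9


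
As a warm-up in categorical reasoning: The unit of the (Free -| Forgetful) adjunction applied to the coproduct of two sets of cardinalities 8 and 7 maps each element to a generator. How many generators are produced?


The unit eta_X: X -> U(F(X)) of the Free-Forgetful adjunction
maps each element of X to a generator of F(X). For X = S + T (disjoint
union in Set), |S + T| = |S| + |T|.
Total mappings = 8 + 7 = 15.

15


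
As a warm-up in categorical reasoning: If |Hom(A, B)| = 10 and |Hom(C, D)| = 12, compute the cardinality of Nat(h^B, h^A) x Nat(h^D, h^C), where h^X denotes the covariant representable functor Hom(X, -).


By the Yoneda lemma, Nat(h^B, h^A) is isomorphic to Hom(A, B),
so |Nat(h^B, h^A)| = |Hom(A, B)| and |Nat(h^D, h^C)| = |Hom(C, D)|.
|Hom(A, B)| = 10, |Hom(C, D)| = 12.
|Nat(h^B, h^A) x Nat(h^D, h^C)| = 10 * 12 = 120

120


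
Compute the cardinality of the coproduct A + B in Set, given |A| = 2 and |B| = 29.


In Set, the coproduct A + B is the disjoint union.
|A + B| = |A| + |B| = 2 + 29 = 31

31


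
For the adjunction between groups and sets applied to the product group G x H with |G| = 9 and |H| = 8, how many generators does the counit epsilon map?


The counit epsilon_K: F(U(K)) -> K of the Free-Forgetful adjunction
maps |K| generators of F(U(K)) into K. For K = G x H (the product group),
|G x H| = |G| * |H|.
Total generators mapped = 9 * 8 = 72.

72


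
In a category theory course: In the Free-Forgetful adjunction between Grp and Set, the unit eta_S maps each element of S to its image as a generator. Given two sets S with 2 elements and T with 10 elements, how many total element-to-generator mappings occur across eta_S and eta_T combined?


The unit eta_X: X -> U(F(X)) of the Free-Forgetful adjunction
maps each element of X to a generator of F(X). For X = S + T (disjoint
union in Set), |S + T| = |S| + |T|.
Total mappings = 2 + 10 = 12.

12


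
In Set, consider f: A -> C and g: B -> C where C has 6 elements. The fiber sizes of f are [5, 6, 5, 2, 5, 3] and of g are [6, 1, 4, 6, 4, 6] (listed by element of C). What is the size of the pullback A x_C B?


The pullback A x_C B consists of pairs (a, b) with f(a) = g(b).
For each element c in C, the fiber product has |f^-1(c)| * |g^-1(c)| elements.
Summing over C: 5 * 6 + 6 * 1 + 5 * 4 + 2 * 6 + 5 * 4 + 3 * 6
= 30 + 6 + 20 + 12 + 20 + 18 = 106

106


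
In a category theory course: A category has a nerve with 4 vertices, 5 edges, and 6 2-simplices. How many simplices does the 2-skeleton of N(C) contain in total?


The 2-skeleton of the nerve N(C) consists of simplices in dimensions 0, 1, 2:
  |N(C)_0| = 4 (objects)
  |N(C)_1| = 5 (morphisms)
  |N(C)_2| = 6 (composable pairs)
Total = 4 + 5 + 6 = 15

15


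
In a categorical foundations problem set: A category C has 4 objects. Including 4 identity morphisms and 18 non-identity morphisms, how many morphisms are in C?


Each object has an identity morphism, giving 4 identities.
Adding the 18 non-identity morphisms:
Total = 4 + 18 = 22

22


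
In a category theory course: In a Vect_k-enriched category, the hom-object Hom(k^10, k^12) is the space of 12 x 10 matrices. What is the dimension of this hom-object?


In Vect-enriched categories, Hom(k^n, k^m) is the space of m x n matrices.
dim(Hom(k^10, k^12)) = 12 * 10 = 120

120


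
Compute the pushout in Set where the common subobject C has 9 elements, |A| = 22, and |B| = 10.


The pushout A +_C B identifies the images of C in A and B.
|A +_C B| = |A| + |B| - |C| (for injections).
= 22 + 10 - 9 = 23

23


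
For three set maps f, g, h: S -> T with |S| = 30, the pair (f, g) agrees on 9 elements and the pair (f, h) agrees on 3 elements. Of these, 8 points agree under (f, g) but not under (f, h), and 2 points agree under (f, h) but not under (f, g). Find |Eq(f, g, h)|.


Eq(f, g, h) is the triple-agreement set: points in S where all three
maps take the same value. Using inclusion-exclusion on the pairwise data:
Pair (f, g) agrees on 9 points; pair (f, h) on 3 points.
Points agreeing under (f, g) but not (f, h) = 8; under (f, h) but not (f, g) = 2.
Triple-agreement = agreement-in-(f, g) minus points that agree under (f, g) but not (f, h):
|Eq(f, g, h)| = 9 - 8 = 1
(cross-check via (f, h): 3 - 2 = 1.)

1


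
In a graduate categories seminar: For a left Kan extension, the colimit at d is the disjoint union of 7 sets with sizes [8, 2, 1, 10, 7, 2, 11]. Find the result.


Pointwise, the left Kan extension (Lan_F H)(d) is the colimit, indexed
by the comma category (F downarrow d), of H composed with the
projection (F downarrow d) -> C. Here that colimit is given
as a coproduct (disjoint union) of sets, so its cardinality is the
sum of the sizes of the summands.
Coproduct of sets with sizes: 8 + 2 + 1 + 10 + 7 + 2 + 11
= 41

41


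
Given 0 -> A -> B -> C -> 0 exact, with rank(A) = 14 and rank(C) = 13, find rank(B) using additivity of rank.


For a short exact sequence 0 -> A -> B -> C -> 0,
rank is additive: rank(B) = rank(A) + rank(C).
rank(B) = 14 + 13 = 27

27


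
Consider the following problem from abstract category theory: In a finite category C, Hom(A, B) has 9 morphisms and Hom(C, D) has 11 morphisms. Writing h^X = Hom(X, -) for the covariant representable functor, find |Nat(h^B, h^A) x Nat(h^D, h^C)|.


By the Yoneda lemma, Nat(h^B, h^A) is isomorphic to Hom(A, B),
so |Nat(h^B, h^A)| = |Hom(A, B)| and |Nat(h^D, h^C)| = |Hom(C, D)|.
|Hom(A, B)| = 9, |Hom(C, D)| = 11.
|Nat(h^B, h^A) x Nat(h^D, h^C)| = 9 * 11 = 99

99


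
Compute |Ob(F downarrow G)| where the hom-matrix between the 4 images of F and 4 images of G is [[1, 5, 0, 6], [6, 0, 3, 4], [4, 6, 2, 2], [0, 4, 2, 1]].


Objects of (F downarrow G) are triples (a, b, h: F(a)->G(b)).
The count equals the sum of all entries in the hom-matrix.
sum(row 0) = 12
sum(row 1) = 13
sum(row 2) = 14
sum(row 3) = 7
Grand total = 46

46


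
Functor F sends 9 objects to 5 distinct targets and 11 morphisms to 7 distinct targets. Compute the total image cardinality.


The image of F consists of distinct objects and distinct morphisms.
|Im(F)| on objects = 5
|Im(F)| on morphisms = 7
Total image cardinality = 5 + 7 = 12

12


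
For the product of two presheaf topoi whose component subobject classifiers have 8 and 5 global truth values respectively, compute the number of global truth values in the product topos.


In a product of presheaf topoi E_1 x E_2, the subobject classifier
is Omega = Omega_1 x Omega_2 (componentwise), so
|Omega(top)| = |Omega_1(top_1)| * |Omega_2(top_2)|.
= 8 * 5 = 40.

40


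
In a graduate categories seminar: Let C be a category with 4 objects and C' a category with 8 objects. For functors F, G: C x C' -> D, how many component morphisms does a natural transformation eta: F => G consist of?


A natural transformation eta: F => G assigns one component morphism per
object of the domain category.
The domain is the product category C x C', so
|Ob(C x C')| = |Ob(C)| * |Ob(C')| = 4 * 8 = 32.
Therefore eta has 32 component morphisms.

32


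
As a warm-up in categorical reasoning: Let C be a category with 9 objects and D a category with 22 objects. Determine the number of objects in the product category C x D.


The product category C x D has objects that are pairs (c, d).
Number of pairs = |Ob(C)| * |Ob(D)| = 9 * 22 = 198

198


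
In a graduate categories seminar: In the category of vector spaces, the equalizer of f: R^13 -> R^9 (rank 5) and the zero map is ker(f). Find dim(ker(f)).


The equalizer of f and the zero map is ker(f).
By the rank-nullity theorem: dim(ker(f)) = dim(domain) - rank(f).
dim(ker(f)) = 13 - 5 = 8

8


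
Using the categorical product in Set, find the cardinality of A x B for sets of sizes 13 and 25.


In Set, the product A x B is the Cartesian product.
By the universal property, |A x B| = |A| * |B|.
|A x B| = 13 * 25 = 325

325


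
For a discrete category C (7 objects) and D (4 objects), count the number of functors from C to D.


A functor from a discrete category C to D is determined by
where each object maps. Each of the 7 objects of C can map
to any of the 4 objects of D independently.
Number of functors = 4^7 = 16384

16384


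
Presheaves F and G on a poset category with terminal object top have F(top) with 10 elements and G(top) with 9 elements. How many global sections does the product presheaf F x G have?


Global sections of a presheaf on a poset with terminal top satisfy
Gamma(H) ~ H(top). Presheaves admit pointwise products, so
(F x G)(top) = F(top) x G(top) (Cartesian product).
|Gamma(F x G)| = |F(top)| * |G(top)| = 10 * 9 = 90.

90


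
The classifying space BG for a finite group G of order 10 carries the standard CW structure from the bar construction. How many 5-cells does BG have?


In the bar-construction CW model of BG, the n-cells are indexed by
n-tuples [g_1|...|g_n] of non-identity elements of G (degenerate
simplices with some g_i = e do not contribute cells), so there are
(|G| - 1)^n n-cells.
For dim = 5 with |G| = 10:
cells = (10 - 1)^5 = 9^5 = 59049

59049


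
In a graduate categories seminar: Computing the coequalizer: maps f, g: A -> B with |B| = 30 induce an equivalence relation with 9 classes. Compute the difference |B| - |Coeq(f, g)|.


The coequalizer Coeq(f, g) = B / ~ has one element per equivalence class.
|B| = 30, |Coeq(f, g)| = 9.
|B| - |Coeq(f, g)| = 30 - 9 = 21.

21


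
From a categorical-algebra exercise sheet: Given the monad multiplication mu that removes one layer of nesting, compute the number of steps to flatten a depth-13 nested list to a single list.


Each application of mu: T^2 -> T removes one layer of nesting.
Starting at depth 13 (i.e., T^13(X)), we need to reach T(X).
Number of mu applications = 13 - 1 = 12

12


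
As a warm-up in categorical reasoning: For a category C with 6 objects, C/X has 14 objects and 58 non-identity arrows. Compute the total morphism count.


In the slice category C/X, objects are morphisms to X.
Identity morphisms: 14 (one per object of C/X).
Non-identity morphisms: 58.
Total = 14 + 58 = 72

72


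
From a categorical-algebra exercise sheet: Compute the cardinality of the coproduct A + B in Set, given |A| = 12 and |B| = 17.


In Set, the coproduct A + B is the disjoint union.
|A + B| = |A| + |B| = 12 + 17 = 29

29


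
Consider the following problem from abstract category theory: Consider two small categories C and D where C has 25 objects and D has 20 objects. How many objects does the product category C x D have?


The product category C x D has objects that are pairs (c, d).
Number of pairs = |Ob(C)| * |Ob(D)| = 25 * 20 = 500

500
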